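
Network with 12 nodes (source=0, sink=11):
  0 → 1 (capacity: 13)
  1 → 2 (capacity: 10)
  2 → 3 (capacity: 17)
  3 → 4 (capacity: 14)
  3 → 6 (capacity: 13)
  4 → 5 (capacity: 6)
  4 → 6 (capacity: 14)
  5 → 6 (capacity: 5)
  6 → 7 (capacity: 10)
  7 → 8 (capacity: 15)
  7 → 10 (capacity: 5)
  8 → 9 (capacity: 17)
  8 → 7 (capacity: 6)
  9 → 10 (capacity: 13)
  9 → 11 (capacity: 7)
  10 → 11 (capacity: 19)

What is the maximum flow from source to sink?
Maximum flow = 10

Max flow: 10

Flow assignment:
  0 → 1: 10/13
  1 → 2: 10/10
  2 → 3: 10/17
  3 → 6: 10/13
  6 → 7: 10/10
  7 → 8: 5/15
  7 → 10: 5/5
  8 → 9: 5/17
  9 → 11: 5/7
  10 → 11: 5/19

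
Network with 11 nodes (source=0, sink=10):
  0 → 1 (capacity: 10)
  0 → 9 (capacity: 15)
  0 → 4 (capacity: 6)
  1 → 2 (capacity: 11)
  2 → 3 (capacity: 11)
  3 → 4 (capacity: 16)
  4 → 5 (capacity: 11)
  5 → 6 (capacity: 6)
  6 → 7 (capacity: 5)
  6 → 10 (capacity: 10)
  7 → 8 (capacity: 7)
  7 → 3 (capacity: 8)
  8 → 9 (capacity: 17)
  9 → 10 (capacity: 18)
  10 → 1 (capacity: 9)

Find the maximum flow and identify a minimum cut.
Max flow = 21, Min cut edges: (0,9), (5,6)

Maximum flow: 21
Minimum cut: (0,9), (5,6)
Partition: S = [0, 1, 2, 3, 4, 5], T = [6, 7, 8, 9, 10]

Max-flow min-cut theorem verified: both equal 21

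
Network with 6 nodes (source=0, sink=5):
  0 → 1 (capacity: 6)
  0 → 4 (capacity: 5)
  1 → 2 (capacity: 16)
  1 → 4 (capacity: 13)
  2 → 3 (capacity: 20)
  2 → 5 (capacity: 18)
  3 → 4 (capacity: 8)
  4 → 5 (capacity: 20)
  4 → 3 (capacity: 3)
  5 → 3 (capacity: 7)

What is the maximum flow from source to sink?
Maximum flow = 11

Max flow: 11

Flow assignment:
  0 → 1: 6/6
  0 → 4: 5/5
  1 → 2: 6/16
  2 → 5: 6/18
  4 → 5: 5/20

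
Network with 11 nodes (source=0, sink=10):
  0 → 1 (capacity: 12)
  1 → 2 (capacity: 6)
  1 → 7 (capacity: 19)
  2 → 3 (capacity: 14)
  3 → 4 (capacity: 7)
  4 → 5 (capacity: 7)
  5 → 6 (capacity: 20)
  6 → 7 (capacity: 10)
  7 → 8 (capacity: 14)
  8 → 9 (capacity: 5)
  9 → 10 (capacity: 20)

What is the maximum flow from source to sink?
Maximum flow = 5

Max flow: 5

Flow assignment:
  0 → 1: 5/12
  1 → 7: 5/19
  7 → 8: 5/14
  8 → 9: 5/5
  9 → 10: 5/20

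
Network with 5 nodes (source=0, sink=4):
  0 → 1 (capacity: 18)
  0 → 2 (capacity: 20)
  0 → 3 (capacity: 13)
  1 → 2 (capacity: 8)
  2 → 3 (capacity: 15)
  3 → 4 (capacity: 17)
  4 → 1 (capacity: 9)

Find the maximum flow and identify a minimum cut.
Max flow = 17, Min cut edges: (3,4)

Maximum flow: 17
Minimum cut: (3,4)
Partition: S = [0, 1, 2, 3], T = [4]

Max-flow min-cut theorem verified: both equal 17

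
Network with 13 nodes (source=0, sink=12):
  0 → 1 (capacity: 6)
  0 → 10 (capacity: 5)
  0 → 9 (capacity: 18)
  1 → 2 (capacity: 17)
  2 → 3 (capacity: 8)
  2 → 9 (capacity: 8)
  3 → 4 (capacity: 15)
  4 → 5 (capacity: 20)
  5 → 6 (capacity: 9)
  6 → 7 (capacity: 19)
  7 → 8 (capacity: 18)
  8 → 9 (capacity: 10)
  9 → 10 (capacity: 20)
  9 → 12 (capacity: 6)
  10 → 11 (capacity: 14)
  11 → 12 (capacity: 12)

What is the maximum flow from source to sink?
Maximum flow = 18

Max flow: 18

Flow assignment:
  0 → 10: 3/5
  0 → 9: 15/18
  9 → 10: 9/20
  9 → 12: 6/6
  10 → 11: 12/14
  11 → 12: 12/12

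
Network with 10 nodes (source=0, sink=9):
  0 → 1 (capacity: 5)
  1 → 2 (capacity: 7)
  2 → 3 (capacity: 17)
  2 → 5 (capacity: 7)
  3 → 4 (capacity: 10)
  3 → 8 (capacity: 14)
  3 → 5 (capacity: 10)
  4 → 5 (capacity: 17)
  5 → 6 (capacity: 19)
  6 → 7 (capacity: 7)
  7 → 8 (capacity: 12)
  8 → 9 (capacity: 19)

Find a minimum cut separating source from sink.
Min cut value = 5, edges: (0,1)

Min cut value: 5
Partition: S = [0], T = [1, 2, 3, 4, 5, 6, 7, 8, 9]
Cut edges: (0,1)

By max-flow min-cut theorem, max flow = min cut = 5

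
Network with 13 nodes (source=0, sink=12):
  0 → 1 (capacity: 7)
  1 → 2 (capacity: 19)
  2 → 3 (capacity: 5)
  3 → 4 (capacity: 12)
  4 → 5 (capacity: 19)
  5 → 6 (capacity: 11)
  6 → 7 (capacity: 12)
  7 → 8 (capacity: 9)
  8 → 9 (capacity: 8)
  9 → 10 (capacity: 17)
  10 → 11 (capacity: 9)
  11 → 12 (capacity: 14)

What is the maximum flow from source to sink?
Maximum flow = 5

Max flow: 5

Flow assignment:
  0 → 1: 5/7
  1 → 2: 5/19
  2 → 3: 5/5
  3 → 4: 5/12
  4 → 5: 5/19
  5 → 6: 5/11
  6 → 7: 5/12
  7 → 8: 5/9
  8 → 9: 5/8
  9 → 10: 5/17
  10 → 11: 5/9
  11 → 12: 5/14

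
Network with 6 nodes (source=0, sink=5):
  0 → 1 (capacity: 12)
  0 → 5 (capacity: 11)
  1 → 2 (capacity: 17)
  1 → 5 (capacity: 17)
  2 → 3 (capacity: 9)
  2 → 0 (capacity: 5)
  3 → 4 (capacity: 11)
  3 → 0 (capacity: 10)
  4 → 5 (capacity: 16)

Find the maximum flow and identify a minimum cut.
Max flow = 23, Min cut edges: (0,1), (0,5)

Maximum flow: 23
Minimum cut: (0,1), (0,5)
Partition: S = [0], T = [1, 2, 3, 4, 5]

Max-flow min-cut theorem verified: both equal 23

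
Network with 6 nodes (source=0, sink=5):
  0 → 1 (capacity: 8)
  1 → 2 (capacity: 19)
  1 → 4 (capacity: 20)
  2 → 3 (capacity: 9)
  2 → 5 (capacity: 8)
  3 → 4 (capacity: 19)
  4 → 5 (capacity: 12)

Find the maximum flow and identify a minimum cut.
Max flow = 8, Min cut edges: (0,1)

Maximum flow: 8
Minimum cut: (0,1)
Partition: S = [0], T = [1, 2, 3, 4, 5]

Max-flow min-cut theorem verified: both equal 8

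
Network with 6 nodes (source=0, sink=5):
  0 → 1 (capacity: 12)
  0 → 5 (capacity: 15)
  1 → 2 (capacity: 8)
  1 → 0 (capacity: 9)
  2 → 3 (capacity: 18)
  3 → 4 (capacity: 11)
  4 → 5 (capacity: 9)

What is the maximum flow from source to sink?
Maximum flow = 23

Max flow: 23

Flow assignment:
  0 → 1: 8/12
  0 → 5: 15/15
  1 → 2: 8/8
  2 → 3: 8/18
  3 → 4: 8/11
  4 → 5: 8/9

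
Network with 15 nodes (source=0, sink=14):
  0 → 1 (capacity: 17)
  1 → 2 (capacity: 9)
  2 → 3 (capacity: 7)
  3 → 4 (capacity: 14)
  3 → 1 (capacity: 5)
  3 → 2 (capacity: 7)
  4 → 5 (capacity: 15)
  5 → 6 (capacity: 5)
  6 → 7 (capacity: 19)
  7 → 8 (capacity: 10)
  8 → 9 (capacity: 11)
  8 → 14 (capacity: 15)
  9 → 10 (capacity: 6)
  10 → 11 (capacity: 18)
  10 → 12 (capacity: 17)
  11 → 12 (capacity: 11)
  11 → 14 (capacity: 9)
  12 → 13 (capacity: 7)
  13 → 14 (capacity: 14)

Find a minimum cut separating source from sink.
Min cut value = 5, edges: (5,6)

Min cut value: 5
Partition: S = [0, 1, 2, 3, 4, 5], T = [6, 7, 8, 9, 10, 11, 12, 13, 14]
Cut edges: (5,6)

By max-flow min-cut theorem, max flow = min cut = 5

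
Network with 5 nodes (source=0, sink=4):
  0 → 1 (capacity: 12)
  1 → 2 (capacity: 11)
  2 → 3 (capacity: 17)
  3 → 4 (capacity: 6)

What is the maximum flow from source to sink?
Maximum flow = 6

Max flow: 6

Flow assignment:
  0 → 1: 6/12
  1 → 2: 6/11
  2 → 3: 6/17
  3 → 4: 6/6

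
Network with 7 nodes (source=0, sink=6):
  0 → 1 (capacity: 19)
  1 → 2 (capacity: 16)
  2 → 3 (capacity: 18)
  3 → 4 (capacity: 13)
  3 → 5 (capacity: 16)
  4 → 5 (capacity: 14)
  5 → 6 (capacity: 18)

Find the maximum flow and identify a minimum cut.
Max flow = 16, Min cut edges: (1,2)

Maximum flow: 16
Minimum cut: (1,2)
Partition: S = [0, 1], T = [2, 3, 4, 5, 6]

Max-flow min-cut theorem verified: both equal 16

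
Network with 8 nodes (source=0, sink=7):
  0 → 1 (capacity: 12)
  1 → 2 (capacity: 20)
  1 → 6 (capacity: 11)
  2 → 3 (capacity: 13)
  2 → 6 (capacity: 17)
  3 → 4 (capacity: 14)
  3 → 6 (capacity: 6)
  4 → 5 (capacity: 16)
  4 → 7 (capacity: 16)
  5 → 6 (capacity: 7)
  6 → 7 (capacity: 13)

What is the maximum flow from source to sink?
Maximum flow = 12

Max flow: 12

Flow assignment:
  0 → 1: 12/12
  1 → 2: 1/20
  1 → 6: 11/11
  2 → 6: 1/17
  6 → 7: 12/13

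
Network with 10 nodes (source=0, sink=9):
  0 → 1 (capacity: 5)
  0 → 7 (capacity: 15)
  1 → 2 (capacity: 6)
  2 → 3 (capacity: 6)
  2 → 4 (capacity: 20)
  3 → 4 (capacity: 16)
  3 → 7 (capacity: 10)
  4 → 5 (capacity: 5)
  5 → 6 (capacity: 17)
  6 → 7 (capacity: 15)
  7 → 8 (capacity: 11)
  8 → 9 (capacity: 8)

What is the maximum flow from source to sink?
Maximum flow = 8

Max flow: 8

Flow assignment:
  0 → 1: 5/5
  0 → 7: 3/15
  1 → 2: 5/6
  2 → 3: 5/6
  3 → 7: 5/10
  7 → 8: 8/11
  8 → 9: 8/8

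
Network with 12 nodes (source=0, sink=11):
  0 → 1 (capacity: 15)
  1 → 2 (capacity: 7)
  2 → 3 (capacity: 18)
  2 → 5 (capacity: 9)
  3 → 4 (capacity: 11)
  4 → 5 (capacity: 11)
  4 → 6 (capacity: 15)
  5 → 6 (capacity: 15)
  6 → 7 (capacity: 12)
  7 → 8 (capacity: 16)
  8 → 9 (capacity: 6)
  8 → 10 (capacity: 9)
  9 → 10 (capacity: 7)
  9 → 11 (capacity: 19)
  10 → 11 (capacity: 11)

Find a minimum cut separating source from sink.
Min cut value = 7, edges: (1,2)

Min cut value: 7
Partition: S = [0, 1], T = [2, 3, 4, 5, 6, 7, 8, 9, 10, 11]
Cut edges: (1,2)

By max-flow min-cut theorem, max flow = min cut = 7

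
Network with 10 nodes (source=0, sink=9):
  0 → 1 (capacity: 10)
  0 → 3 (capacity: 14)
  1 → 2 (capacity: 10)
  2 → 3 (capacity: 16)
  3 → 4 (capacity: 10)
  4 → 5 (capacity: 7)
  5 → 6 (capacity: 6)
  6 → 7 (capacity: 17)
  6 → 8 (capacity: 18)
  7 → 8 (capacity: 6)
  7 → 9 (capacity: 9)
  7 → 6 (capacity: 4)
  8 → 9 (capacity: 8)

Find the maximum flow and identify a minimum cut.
Max flow = 6, Min cut edges: (5,6)

Maximum flow: 6
Minimum cut: (5,6)
Partition: S = [0, 1, 2, 3, 4, 5], T = [6, 7, 8, 9]

Max-flow min-cut theorem verified: both equal 6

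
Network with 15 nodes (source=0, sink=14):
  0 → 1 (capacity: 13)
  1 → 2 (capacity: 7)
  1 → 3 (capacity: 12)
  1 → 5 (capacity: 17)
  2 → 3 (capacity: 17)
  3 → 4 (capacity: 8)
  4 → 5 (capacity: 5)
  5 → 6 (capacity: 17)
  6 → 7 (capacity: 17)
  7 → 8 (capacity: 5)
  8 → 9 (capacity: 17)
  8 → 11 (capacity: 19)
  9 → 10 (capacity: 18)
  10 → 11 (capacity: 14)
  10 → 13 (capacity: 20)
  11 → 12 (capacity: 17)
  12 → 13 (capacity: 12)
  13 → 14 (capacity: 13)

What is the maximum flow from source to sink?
Maximum flow = 5

Max flow: 5

Flow assignment:
  0 → 1: 5/13
  1 → 5: 5/17
  5 → 6: 5/17
  6 → 7: 5/17
  7 → 8: 5/5
  8 → 9: 5/17
  9 → 10: 5/18
  10 → 13: 5/20
  13 → 14: 5/13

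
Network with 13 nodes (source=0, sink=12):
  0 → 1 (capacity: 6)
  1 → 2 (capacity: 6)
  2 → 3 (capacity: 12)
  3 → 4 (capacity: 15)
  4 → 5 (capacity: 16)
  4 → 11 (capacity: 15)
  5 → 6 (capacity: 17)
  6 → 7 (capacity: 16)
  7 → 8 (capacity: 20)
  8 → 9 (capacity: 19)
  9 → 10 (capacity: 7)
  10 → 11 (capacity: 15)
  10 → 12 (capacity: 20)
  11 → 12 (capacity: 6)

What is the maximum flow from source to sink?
Maximum flow = 6

Max flow: 6

Flow assignment:
  0 → 1: 6/6
  1 → 2: 6/6
  2 → 3: 6/12
  3 → 4: 6/15
  4 → 11: 6/15
  11 → 12: 6/6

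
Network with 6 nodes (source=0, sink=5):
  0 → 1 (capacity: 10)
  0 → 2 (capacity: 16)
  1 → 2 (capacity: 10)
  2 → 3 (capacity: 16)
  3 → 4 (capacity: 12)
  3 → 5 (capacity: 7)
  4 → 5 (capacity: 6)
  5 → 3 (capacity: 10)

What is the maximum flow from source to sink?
Maximum flow = 13

Max flow: 13

Flow assignment:
  0 → 2: 13/16
  2 → 3: 13/16
  3 → 4: 6/12
  3 → 5: 7/7
  4 → 5: 6/6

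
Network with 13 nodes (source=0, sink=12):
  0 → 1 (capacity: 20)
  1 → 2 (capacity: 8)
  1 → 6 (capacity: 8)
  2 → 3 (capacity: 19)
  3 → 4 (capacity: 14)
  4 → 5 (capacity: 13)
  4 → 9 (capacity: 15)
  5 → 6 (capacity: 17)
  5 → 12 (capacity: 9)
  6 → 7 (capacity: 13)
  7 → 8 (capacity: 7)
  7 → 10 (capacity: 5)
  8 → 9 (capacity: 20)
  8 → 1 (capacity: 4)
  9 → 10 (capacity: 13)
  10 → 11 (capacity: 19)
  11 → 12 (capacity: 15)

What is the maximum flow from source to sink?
Maximum flow = 16

Max flow: 16

Flow assignment:
  0 → 1: 16/20
  1 → 2: 8/8
  1 → 6: 8/8
  2 → 3: 8/19
  3 → 4: 8/14
  4 → 5: 8/13
  5 → 12: 8/9
  6 → 7: 8/13
  7 → 8: 3/7
  7 → 10: 5/5
  8 → 9: 3/20
  9 → 10: 3/13
  10 → 11: 8/19
  11 → 12: 8/15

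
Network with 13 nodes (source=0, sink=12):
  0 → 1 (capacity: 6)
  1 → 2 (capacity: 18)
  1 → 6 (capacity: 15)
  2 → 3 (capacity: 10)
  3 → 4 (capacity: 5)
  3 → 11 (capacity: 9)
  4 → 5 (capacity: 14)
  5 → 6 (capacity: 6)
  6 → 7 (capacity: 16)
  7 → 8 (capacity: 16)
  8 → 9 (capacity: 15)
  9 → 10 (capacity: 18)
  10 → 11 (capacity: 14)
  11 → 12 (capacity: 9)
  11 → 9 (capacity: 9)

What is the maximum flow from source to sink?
Maximum flow = 6

Max flow: 6

Flow assignment:
  0 → 1: 6/6
  1 → 2: 6/18
  2 → 3: 6/10
  3 → 11: 6/9
  11 → 12: 6/9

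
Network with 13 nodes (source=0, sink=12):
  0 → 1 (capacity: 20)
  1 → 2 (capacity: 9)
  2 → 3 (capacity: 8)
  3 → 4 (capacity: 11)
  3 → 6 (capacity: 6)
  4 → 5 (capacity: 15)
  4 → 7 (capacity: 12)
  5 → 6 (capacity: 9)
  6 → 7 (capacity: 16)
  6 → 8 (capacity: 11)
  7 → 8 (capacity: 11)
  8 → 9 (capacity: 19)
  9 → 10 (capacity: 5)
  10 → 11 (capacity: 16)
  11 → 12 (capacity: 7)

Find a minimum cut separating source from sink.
Min cut value = 5, edges: (9,10)

Min cut value: 5
Partition: S = [0, 1, 2, 3, 4, 5, 6, 7, 8, 9], T = [10, 11, 12]
Cut edges: (9,10)

By max-flow min-cut theorem, max flow = min cut = 5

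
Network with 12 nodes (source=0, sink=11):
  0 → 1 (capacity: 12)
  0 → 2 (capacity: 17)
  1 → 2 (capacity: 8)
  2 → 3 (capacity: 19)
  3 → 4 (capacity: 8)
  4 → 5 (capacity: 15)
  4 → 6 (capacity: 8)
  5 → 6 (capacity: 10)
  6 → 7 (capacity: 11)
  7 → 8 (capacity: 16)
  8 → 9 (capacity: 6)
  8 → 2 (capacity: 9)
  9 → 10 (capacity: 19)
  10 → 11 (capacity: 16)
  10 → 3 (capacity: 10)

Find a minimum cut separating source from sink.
Min cut value = 6, edges: (8,9)

Min cut value: 6
Partition: S = [0, 1, 2, 3, 4, 5, 6, 7, 8], T = [9, 10, 11]
Cut edges: (8,9)

By max-flow min-cut theorem, max flow = min cut = 6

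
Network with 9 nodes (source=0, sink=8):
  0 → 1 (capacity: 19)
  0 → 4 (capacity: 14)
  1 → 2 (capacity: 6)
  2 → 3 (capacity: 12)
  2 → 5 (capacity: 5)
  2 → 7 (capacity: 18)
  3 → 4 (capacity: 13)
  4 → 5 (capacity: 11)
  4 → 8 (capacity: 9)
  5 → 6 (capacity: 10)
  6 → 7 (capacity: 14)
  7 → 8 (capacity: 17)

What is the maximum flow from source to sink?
Maximum flow = 20

Max flow: 20

Flow assignment:
  0 → 1: 6/19
  0 → 4: 14/14
  1 → 2: 6/6
  2 → 7: 6/18
  4 → 5: 5/11
  4 → 8: 9/9
  5 → 6: 5/10
  6 → 7: 5/14
  7 → 8: 11/17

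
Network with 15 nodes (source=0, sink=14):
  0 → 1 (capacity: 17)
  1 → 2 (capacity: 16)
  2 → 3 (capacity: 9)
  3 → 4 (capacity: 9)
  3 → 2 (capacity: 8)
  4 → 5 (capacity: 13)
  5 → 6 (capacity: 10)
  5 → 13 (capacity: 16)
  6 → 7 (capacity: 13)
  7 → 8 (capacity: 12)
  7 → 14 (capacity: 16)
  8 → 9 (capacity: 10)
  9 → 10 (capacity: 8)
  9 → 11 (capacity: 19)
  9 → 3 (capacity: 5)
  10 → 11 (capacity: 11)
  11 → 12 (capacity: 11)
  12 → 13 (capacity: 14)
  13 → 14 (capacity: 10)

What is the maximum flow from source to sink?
Maximum flow = 9

Max flow: 9

Flow assignment:
  0 → 1: 9/17
  1 → 2: 9/16
  2 → 3: 9/9
  3 → 4: 9/9
  4 → 5: 9/13
  5 → 13: 9/16
  13 → 14: 9/10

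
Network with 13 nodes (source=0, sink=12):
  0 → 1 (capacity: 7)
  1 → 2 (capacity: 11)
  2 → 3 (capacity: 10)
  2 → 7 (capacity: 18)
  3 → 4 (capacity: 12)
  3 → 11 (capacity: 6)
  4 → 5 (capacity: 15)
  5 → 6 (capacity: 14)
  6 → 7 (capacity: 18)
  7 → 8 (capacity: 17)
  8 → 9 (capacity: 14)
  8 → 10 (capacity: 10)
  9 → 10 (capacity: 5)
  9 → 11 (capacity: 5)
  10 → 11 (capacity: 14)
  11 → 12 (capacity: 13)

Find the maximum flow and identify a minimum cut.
Max flow = 7, Min cut edges: (0,1)

Maximum flow: 7
Minimum cut: (0,1)
Partition: S = [0], T = [1, 2, 3, 4, 5, 6, 7, 8, 9, 10, 11, 12]

Max-flow min-cut theorem verified: both equal 7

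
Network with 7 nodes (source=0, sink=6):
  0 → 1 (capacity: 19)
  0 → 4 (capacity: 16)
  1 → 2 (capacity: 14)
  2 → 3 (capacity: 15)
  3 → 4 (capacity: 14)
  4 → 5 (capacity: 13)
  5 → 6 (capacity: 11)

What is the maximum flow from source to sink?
Maximum flow = 11

Max flow: 11

Flow assignment:
  0 → 1: 11/19
  1 → 2: 11/14
  2 → 3: 11/15
  3 → 4: 11/14
  4 → 5: 11/13
  5 → 6: 11/11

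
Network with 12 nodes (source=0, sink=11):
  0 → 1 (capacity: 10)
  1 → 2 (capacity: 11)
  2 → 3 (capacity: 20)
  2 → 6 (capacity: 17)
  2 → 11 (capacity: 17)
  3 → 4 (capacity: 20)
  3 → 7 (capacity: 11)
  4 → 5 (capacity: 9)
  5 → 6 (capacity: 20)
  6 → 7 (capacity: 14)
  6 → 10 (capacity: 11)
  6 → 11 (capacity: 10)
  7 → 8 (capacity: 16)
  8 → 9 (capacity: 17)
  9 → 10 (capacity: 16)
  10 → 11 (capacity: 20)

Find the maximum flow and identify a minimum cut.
Max flow = 10, Min cut edges: (0,1)

Maximum flow: 10
Minimum cut: (0,1)
Partition: S = [0], T = [1, 2, 3, 4, 5, 6, 7, 8, 9, 10, 11]

Max-flow min-cut theorem verified: both equal 10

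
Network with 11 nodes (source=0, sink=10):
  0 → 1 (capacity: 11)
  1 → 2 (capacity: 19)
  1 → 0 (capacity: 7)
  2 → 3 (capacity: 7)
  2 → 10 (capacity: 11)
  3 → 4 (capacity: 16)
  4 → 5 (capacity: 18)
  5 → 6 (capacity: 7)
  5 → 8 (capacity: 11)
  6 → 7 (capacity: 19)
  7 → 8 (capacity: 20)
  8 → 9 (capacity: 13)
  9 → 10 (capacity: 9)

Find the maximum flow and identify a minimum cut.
Max flow = 11, Min cut edges: (0,1)

Maximum flow: 11
Minimum cut: (0,1)
Partition: S = [0], T = [1, 2, 3, 4, 5, 6, 7, 8, 9, 10]

Max-flow min-cut theorem verified: both equal 11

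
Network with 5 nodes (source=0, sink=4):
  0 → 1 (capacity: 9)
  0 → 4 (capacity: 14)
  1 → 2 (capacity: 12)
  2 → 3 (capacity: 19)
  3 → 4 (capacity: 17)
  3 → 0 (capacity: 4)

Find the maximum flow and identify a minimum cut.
Max flow = 23, Min cut edges: (0,1), (0,4)

Maximum flow: 23
Minimum cut: (0,1), (0,4)
Partition: S = [0], T = [1, 2, 3, 4]

Max-flow min-cut theorem verified: both equal 23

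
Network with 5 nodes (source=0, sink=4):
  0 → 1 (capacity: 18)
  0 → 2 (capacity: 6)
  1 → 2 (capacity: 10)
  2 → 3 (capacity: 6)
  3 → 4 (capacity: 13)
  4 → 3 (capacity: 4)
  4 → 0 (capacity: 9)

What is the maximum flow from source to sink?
Maximum flow = 6

Max flow: 6

Flow assignment:
  0 → 1: 6/18
  1 → 2: 6/10
  2 → 3: 6/6
  3 → 4: 6/13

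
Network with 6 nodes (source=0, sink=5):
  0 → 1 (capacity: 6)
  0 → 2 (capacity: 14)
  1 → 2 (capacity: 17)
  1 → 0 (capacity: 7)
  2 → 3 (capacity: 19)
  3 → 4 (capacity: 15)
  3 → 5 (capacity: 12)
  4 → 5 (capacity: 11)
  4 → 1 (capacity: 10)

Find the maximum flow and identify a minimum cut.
Max flow = 19, Min cut edges: (2,3)

Maximum flow: 19
Minimum cut: (2,3)
Partition: S = [0, 1, 2], T = [3, 4, 5]

Max-flow min-cut theorem verified: both equal 19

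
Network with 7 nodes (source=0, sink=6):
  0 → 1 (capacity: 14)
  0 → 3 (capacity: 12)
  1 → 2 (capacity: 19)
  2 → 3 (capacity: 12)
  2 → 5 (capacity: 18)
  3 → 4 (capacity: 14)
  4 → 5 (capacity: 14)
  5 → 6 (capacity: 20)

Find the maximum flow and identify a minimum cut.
Max flow = 20, Min cut edges: (5,6)

Maximum flow: 20
Minimum cut: (5,6)
Partition: S = [0, 1, 2, 3, 4, 5], T = [6]

Max-flow min-cut theorem verified: both equal 20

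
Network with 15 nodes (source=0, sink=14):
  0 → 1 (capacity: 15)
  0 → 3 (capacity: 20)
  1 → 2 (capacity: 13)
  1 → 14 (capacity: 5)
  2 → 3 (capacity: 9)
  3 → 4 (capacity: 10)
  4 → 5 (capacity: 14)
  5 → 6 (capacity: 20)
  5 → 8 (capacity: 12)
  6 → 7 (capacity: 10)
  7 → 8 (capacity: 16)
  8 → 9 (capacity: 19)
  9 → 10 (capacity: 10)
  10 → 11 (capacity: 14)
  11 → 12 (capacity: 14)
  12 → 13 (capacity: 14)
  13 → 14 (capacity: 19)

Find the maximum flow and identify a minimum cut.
Max flow = 15, Min cut edges: (1,14), (9,10)

Maximum flow: 15
Minimum cut: (1,14), (9,10)
Partition: S = [0, 1, 2, 3, 4, 5, 6, 7, 8, 9], T = [10, 11, 12, 13, 14]

Max-flow min-cut theorem verified: both equal 15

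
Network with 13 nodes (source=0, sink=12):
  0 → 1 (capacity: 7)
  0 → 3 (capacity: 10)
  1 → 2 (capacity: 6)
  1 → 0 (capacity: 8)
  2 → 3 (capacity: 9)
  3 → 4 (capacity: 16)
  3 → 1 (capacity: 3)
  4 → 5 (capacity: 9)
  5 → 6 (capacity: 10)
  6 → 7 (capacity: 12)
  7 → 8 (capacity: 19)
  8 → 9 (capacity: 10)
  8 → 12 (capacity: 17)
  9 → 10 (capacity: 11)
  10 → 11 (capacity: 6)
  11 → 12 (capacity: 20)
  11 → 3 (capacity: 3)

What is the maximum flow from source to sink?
Maximum flow = 9

Max flow: 9

Flow assignment:
  0 → 1: 6/7
  0 → 3: 3/10
  1 → 2: 6/6
  2 → 3: 6/9
  3 → 4: 9/16
  4 → 5: 9/9
  5 → 6: 9/10
  6 → 7: 9/12
  7 → 8: 9/19
  8 → 12: 9/17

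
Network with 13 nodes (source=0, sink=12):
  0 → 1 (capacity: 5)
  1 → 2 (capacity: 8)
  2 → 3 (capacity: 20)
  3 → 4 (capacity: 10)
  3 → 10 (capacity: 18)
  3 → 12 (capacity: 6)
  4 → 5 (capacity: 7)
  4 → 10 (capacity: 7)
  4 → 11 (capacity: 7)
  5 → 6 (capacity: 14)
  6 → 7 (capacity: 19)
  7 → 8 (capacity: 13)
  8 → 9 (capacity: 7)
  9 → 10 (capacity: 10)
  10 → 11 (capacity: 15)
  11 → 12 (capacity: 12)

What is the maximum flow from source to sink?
Maximum flow = 5

Max flow: 5

Flow assignment:
  0 → 1: 5/5
  1 → 2: 5/8
  2 → 3: 5/20
  3 → 12: 5/6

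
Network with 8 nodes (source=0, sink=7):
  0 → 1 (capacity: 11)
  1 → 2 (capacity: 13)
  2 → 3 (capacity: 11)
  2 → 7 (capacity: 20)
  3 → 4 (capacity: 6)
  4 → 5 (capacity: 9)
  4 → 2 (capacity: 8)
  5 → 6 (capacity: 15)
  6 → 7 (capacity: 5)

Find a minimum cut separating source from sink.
Min cut value = 11, edges: (0,1)

Min cut value: 11
Partition: S = [0], T = [1, 2, 3, 4, 5, 6, 7]
Cut edges: (0,1)

By max-flow min-cut theorem, max flow = min cut = 11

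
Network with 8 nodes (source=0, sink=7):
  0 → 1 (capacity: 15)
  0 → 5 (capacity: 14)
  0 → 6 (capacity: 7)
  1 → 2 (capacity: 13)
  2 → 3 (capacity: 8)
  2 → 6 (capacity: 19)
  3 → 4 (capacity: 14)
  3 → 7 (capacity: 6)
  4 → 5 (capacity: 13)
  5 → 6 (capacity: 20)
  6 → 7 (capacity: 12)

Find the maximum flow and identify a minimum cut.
Max flow = 18, Min cut edges: (3,7), (6,7)

Maximum flow: 18
Minimum cut: (3,7), (6,7)
Partition: S = [0, 1, 2, 3, 4, 5, 6], T = [7]

Max-flow min-cut theorem verified: both equal 18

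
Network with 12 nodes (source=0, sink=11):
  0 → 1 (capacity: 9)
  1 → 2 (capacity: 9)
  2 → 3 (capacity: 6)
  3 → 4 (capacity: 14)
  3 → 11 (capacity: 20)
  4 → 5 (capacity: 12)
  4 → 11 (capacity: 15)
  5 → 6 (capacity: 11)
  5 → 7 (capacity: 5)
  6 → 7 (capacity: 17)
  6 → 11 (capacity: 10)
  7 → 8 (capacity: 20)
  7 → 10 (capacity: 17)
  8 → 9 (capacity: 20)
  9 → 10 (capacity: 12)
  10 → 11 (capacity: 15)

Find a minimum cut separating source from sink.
Min cut value = 6, edges: (2,3)

Min cut value: 6
Partition: S = [0, 1, 2], T = [3, 4, 5, 6, 7, 8, 9, 10, 11]
Cut edges: (2,3)

By max-flow min-cut theorem, max flow = min cut = 6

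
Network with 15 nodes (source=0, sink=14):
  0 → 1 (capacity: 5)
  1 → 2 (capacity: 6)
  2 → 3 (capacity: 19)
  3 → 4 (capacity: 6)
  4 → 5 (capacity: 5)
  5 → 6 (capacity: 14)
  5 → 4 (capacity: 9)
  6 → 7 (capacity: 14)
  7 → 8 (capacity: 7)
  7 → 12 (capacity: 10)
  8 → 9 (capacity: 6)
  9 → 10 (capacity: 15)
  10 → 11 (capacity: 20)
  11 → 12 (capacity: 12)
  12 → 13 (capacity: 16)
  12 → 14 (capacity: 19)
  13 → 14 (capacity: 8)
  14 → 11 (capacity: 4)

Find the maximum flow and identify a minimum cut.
Max flow = 5, Min cut edges: (4,5)

Maximum flow: 5
Minimum cut: (4,5)
Partition: S = [0, 1, 2, 3, 4], T = [5, 6, 7, 8, 9, 10, 11, 12, 13, 14]

Max-flow min-cut theorem verified: both equal 5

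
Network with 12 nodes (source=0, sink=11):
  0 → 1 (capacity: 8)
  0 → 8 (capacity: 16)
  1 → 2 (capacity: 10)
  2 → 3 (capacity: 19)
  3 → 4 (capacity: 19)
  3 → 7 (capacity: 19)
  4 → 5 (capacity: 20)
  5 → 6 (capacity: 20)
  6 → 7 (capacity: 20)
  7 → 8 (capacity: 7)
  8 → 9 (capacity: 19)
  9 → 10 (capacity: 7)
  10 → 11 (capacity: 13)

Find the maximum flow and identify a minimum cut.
Max flow = 7, Min cut edges: (9,10)

Maximum flow: 7
Minimum cut: (9,10)
Partition: S = [0, 1, 2, 3, 4, 5, 6, 7, 8, 9], T = [10, 11]

Max-flow min-cut theorem verified: both equal 7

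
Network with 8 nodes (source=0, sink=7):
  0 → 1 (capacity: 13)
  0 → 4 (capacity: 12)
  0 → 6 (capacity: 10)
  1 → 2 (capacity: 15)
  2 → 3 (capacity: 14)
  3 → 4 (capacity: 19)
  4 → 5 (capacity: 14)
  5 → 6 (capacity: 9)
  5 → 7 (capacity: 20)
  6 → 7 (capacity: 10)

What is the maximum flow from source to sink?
Maximum flow = 24

Max flow: 24

Flow assignment:
  0 → 1: 13/13
  0 → 4: 1/12
  0 → 6: 10/10
  1 → 2: 13/15
  2 → 3: 13/14
  3 → 4: 13/19
  4 → 5: 14/14
  5 → 7: 14/20
  6 → 7: 10/10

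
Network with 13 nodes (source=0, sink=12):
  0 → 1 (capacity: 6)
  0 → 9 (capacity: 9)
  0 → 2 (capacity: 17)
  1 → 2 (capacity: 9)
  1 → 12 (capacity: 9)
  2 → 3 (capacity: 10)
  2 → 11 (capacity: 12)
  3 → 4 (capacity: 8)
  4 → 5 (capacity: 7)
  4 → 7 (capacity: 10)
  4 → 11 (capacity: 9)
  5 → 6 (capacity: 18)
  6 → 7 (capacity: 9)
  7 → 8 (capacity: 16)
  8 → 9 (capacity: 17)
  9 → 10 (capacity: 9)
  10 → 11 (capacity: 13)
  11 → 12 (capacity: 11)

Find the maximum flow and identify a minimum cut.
Max flow = 17, Min cut edges: (0,1), (11,12)

Maximum flow: 17
Minimum cut: (0,1), (11,12)
Partition: S = [0, 2, 3, 4, 5, 6, 7, 8, 9, 10, 11], T = [1, 12]

Max-flow min-cut theorem verified: both equal 17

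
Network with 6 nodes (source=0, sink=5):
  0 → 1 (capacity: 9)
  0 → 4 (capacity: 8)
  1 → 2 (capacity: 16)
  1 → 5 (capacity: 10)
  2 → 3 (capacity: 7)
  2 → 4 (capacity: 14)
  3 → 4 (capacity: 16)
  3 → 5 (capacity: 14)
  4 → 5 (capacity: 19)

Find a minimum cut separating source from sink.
Min cut value = 17, edges: (0,1), (0,4)

Min cut value: 17
Partition: S = [0], T = [1, 2, 3, 4, 5]
Cut edges: (0,1), (0,4)

By max-flow min-cut theorem, max flow = min cut = 17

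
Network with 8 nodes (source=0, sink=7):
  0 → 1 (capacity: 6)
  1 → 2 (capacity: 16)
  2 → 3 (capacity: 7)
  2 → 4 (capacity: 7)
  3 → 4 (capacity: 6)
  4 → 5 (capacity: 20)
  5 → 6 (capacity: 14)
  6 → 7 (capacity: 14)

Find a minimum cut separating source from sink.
Min cut value = 6, edges: (0,1)

Min cut value: 6
Partition: S = [0], T = [1, 2, 3, 4, 5, 6, 7]
Cut edges: (0,1)

By max-flow min-cut theorem, max flow = min cut = 6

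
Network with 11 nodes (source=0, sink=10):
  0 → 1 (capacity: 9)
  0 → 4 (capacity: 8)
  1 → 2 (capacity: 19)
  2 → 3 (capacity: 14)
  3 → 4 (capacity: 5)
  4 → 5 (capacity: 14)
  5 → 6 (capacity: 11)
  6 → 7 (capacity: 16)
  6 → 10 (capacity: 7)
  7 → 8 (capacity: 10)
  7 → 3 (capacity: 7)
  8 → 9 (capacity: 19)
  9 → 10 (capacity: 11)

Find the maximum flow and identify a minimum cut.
Max flow = 11, Min cut edges: (5,6)

Maximum flow: 11
Minimum cut: (5,6)
Partition: S = [0, 1, 2, 3, 4, 5], T = [6, 7, 8, 9, 10]

Max-flow min-cut theorem verified: both equal 11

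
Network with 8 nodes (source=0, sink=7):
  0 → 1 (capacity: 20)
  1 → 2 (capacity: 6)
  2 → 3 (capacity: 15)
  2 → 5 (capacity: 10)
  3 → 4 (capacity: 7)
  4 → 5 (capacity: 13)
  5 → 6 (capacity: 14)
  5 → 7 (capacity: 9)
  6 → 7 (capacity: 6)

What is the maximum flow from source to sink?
Maximum flow = 6

Max flow: 6

Flow assignment:
  0 → 1: 6/20
  1 → 2: 6/6
  2 → 5: 6/10
  5 → 7: 6/9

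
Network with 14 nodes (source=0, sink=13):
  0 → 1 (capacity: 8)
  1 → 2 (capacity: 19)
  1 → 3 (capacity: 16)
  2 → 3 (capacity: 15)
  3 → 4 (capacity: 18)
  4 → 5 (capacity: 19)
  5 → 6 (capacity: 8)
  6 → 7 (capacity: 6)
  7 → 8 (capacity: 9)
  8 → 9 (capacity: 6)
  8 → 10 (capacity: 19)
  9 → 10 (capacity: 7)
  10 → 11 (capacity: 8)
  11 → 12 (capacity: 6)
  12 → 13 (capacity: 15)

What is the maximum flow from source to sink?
Maximum flow = 6

Max flow: 6

Flow assignment:
  0 → 1: 6/8
  1 → 3: 6/16
  3 → 4: 6/18
  4 → 5: 6/19
  5 → 6: 6/8
  6 → 7: 6/6
  7 → 8: 6/9
  8 → 10: 6/19
  10 → 11: 6/8
  11 → 12: 6/6
  12 → 13: 6/15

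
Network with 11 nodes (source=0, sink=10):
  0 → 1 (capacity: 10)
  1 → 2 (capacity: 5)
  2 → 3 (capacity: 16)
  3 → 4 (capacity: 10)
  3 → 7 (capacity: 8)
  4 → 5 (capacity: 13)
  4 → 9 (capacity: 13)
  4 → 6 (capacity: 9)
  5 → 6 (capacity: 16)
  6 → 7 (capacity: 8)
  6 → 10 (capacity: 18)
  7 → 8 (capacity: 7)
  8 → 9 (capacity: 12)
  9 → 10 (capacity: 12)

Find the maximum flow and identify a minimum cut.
Max flow = 5, Min cut edges: (1,2)

Maximum flow: 5
Minimum cut: (1,2)
Partition: S = [0, 1], T = [2, 3, 4, 5, 6, 7, 8, 9, 10]

Max-flow min-cut theorem verified: both equal 5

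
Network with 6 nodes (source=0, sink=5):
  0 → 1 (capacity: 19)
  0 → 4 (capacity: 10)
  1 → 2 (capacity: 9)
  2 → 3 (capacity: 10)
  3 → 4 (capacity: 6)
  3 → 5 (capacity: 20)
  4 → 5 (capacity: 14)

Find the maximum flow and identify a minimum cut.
Max flow = 19, Min cut edges: (0,4), (1,2)

Maximum flow: 19
Minimum cut: (0,4), (1,2)
Partition: S = [0, 1], T = [2, 3, 4, 5]

Max-flow min-cut theorem verified: both equal 19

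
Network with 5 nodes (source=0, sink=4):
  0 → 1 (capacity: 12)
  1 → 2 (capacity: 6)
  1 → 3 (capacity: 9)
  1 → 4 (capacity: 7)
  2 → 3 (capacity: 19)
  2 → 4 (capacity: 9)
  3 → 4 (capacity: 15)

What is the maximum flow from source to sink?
Maximum flow = 12

Max flow: 12

Flow assignment:
  0 → 1: 12/12
  1 → 2: 5/6
  1 → 4: 7/7
  2 → 4: 5/9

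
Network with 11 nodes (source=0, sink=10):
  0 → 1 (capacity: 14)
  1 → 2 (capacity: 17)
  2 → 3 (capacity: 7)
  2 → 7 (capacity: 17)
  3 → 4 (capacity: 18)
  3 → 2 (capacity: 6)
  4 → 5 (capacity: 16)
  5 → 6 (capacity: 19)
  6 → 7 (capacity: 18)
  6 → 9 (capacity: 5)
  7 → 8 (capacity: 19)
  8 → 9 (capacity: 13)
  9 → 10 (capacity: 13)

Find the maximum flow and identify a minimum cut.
Max flow = 13, Min cut edges: (9,10)

Maximum flow: 13
Minimum cut: (9,10)
Partition: S = [0, 1, 2, 3, 4, 5, 6, 7, 8, 9], T = [10]

Max-flow min-cut theorem verified: both equal 13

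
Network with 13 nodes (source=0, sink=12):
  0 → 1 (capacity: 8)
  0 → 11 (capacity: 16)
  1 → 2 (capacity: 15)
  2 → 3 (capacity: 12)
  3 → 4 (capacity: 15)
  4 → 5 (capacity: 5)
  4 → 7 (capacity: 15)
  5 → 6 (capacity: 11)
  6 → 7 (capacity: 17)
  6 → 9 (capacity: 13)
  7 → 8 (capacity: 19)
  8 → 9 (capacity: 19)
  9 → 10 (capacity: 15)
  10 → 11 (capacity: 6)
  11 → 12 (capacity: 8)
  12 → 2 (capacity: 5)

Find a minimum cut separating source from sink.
Min cut value = 8, edges: (11,12)

Min cut value: 8
Partition: S = [0, 1, 2, 3, 4, 5, 6, 7, 8, 9, 10, 11], T = [12]
Cut edges: (11,12)

By max-flow min-cut theorem, max flow = min cut = 8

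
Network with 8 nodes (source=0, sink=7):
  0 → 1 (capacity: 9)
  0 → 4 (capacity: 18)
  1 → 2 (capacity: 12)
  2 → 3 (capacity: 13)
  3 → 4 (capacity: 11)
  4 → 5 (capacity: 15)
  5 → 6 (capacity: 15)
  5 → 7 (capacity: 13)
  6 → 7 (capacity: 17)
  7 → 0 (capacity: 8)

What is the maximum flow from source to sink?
Maximum flow = 15

Max flow: 15

Flow assignment:
  0 → 1: 9/9
  0 → 4: 6/18
  1 → 2: 9/12
  2 → 3: 9/13
  3 → 4: 9/11
  4 → 5: 15/15
  5 → 6: 2/15
  5 → 7: 13/13
  6 → 7: 2/17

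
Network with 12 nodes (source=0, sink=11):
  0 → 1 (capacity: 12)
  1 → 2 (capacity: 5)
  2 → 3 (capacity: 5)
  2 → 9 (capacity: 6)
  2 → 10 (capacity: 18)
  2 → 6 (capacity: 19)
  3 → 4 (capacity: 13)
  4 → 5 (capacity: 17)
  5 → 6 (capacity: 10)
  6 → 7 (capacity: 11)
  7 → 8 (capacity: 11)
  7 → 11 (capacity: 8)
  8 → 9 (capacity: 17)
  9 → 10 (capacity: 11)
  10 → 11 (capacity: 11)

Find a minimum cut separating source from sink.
Min cut value = 5, edges: (1,2)

Min cut value: 5
Partition: S = [0, 1], T = [2, 3, 4, 5, 6, 7, 8, 9, 10, 11]
Cut edges: (1,2)

By max-flow min-cut theorem, max flow = min cut = 5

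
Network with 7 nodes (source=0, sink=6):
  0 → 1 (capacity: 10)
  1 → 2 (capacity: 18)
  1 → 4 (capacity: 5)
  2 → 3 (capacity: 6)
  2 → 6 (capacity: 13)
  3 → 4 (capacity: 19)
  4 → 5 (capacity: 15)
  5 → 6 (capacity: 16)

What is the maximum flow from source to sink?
Maximum flow = 10

Max flow: 10

Flow assignment:
  0 → 1: 10/10
  1 → 2: 10/18
  2 → 6: 10/13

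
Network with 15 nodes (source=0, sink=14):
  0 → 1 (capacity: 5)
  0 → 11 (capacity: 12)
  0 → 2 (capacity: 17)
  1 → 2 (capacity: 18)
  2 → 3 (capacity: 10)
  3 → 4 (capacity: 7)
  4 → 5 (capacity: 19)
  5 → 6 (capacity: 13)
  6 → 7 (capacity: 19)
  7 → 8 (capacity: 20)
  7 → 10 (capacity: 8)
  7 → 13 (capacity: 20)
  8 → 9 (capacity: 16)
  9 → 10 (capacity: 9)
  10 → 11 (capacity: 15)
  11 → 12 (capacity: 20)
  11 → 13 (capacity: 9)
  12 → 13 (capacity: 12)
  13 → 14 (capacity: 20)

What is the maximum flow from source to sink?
Maximum flow = 19

Max flow: 19

Flow assignment:
  0 → 11: 12/12
  0 → 2: 7/17
  2 → 3: 7/10
  3 → 4: 7/7
  4 → 5: 7/19
  5 → 6: 7/13
  6 → 7: 7/19
  7 → 13: 7/20
  11 → 12: 3/20
  11 → 13: 9/9
  12 → 13: 3/12
  13 → 14: 19/20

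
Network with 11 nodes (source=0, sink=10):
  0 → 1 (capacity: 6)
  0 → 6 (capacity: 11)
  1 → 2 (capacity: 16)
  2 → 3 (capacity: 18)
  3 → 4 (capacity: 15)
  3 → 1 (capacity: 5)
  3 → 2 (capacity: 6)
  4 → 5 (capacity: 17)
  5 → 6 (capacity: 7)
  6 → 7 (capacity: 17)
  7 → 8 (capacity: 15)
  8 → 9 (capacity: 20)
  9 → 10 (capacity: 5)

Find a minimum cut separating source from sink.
Min cut value = 5, edges: (9,10)

Min cut value: 5
Partition: S = [0, 1, 2, 3, 4, 5, 6, 7, 8, 9], T = [10]
Cut edges: (9,10)

By max-flow min-cut theorem, max flow = min cut = 5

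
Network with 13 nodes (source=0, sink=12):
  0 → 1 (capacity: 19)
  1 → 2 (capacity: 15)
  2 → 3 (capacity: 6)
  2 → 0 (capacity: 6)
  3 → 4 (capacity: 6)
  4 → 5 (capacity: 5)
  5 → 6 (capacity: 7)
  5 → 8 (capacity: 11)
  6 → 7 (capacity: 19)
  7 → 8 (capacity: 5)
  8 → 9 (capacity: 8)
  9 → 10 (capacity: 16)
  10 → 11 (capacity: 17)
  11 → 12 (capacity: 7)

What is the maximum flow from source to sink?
Maximum flow = 5

Max flow: 5

Flow assignment:
  0 → 1: 11/19
  1 → 2: 11/15
  2 → 3: 5/6
  2 → 0: 6/6
  3 → 4: 5/6
  4 → 5: 5/5
  5 → 8: 5/11
  8 → 9: 5/8
  9 → 10: 5/16
  10 → 11: 5/17
  11 → 12: 5/7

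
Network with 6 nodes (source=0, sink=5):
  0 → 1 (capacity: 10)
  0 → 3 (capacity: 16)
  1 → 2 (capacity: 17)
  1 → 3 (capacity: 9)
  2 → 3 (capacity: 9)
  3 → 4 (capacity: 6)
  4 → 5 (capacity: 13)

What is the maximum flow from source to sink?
Maximum flow = 6

Max flow: 6

Flow assignment:
  0 → 1: 6/10
  1 → 2: 1/17
  1 → 3: 5/9
  2 → 3: 1/9
  3 → 4: 6/6
  4 → 5: 6/13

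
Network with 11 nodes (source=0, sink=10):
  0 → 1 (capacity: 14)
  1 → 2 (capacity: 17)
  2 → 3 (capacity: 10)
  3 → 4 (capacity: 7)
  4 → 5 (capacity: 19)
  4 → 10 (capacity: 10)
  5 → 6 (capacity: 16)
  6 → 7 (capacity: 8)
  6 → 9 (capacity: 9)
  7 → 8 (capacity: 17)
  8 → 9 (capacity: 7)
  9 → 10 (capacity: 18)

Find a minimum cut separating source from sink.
Min cut value = 7, edges: (3,4)

Min cut value: 7
Partition: S = [0, 1, 2, 3], T = [4, 5, 6, 7, 8, 9, 10]
Cut edges: (3,4)

By max-flow min-cut theorem, max flow = min cut = 7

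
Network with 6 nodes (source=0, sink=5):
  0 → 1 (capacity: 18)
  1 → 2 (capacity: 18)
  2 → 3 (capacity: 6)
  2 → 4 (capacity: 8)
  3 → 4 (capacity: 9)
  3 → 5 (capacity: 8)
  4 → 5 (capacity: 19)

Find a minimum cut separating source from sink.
Min cut value = 14, edges: (2,3), (2,4)

Min cut value: 14
Partition: S = [0, 1, 2], T = [3, 4, 5]
Cut edges: (2,3), (2,4)

By max-flow min-cut theorem, max flow = min cut = 14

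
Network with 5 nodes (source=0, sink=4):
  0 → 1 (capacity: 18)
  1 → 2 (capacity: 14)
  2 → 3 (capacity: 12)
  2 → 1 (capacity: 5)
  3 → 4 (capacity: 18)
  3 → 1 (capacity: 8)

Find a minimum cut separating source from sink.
Min cut value = 12, edges: (2,3)

Min cut value: 12
Partition: S = [0, 1, 2], T = [3, 4]
Cut edges: (2,3)

By max-flow min-cut theorem, max flow = min cut = 12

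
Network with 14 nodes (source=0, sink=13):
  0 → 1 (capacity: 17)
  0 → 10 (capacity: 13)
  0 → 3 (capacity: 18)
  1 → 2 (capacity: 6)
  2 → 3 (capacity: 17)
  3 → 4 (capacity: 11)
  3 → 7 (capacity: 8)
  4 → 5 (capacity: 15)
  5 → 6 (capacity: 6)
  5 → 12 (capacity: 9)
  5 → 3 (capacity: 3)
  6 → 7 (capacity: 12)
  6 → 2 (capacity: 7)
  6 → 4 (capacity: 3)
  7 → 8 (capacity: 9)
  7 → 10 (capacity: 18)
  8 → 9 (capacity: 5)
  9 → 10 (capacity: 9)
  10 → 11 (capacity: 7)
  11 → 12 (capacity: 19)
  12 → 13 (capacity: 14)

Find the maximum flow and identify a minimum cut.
Max flow = 14, Min cut edges: (12,13)

Maximum flow: 14
Minimum cut: (12,13)
Partition: S = [0, 1, 2, 3, 4, 5, 6, 7, 8, 9, 10, 11, 12], T = [13]

Max-flow min-cut theorem verified: both equal 14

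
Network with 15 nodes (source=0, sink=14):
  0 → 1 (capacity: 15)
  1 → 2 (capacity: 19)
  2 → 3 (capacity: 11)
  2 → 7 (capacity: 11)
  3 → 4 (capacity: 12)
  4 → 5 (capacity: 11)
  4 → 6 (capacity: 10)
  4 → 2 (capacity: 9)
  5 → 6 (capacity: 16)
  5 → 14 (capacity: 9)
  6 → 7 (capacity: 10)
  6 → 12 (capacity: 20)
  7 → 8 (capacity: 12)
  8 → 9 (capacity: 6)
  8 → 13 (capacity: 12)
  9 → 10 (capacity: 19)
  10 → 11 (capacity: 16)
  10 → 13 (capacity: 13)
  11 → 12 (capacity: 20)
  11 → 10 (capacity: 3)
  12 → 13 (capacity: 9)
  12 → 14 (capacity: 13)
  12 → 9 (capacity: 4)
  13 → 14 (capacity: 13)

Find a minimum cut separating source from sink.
Min cut value = 15, edges: (0,1)

Min cut value: 15
Partition: S = [0], T = [1, 2, 3, 4, 5, 6, 7, 8, 9, 10, 11, 12, 13, 14]
Cut edges: (0,1)

By max-flow min-cut theorem, max flow = min cut = 15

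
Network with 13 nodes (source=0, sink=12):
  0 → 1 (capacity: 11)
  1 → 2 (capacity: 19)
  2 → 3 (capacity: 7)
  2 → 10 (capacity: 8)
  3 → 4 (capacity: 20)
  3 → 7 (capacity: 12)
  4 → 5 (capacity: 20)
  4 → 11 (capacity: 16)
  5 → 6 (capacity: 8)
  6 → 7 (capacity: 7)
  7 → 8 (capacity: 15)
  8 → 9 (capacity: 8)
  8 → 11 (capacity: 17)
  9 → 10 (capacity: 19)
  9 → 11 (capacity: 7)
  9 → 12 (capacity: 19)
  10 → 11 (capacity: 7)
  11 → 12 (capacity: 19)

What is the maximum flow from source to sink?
Maximum flow = 11

Max flow: 11

Flow assignment:
  0 → 1: 11/11
  1 → 2: 11/19
  2 → 3: 4/7
  2 → 10: 7/8
  3 → 4: 4/20
  4 → 11: 4/16
  10 → 11: 7/7
  11 → 12: 11/19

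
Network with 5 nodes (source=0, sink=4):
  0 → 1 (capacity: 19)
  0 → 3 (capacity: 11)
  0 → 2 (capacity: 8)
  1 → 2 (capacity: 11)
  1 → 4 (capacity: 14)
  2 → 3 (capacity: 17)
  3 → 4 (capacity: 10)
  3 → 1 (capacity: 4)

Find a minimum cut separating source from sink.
Min cut value = 24, edges: (1,4), (3,4)

Min cut value: 24
Partition: S = [0, 1, 2, 3], T = [4]
Cut edges: (1,4), (3,4)

By max-flow min-cut theorem, max flow = min cut = 24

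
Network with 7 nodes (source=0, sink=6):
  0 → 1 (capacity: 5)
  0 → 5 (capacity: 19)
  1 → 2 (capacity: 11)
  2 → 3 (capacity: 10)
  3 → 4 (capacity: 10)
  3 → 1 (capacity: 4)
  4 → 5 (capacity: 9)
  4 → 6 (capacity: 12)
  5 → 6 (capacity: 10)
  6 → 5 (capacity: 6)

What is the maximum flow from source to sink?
Maximum flow = 15

Max flow: 15

Flow assignment:
  0 → 1: 5/5
  0 → 5: 10/19
  1 → 2: 5/11
  2 → 3: 5/10
  3 → 4: 5/10
  4 → 6: 5/12
  5 → 6: 10/10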